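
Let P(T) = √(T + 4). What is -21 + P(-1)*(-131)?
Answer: -21 - 131*√3 ≈ -247.90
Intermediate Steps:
P(T) = √(4 + T)
-21 + P(-1)*(-131) = -21 + √(4 - 1)*(-131) = -21 + √3*(-131) = -21 - 131*√3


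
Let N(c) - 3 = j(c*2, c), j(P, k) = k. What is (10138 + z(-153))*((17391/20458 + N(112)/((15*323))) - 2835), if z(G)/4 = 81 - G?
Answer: -311086136195009/9911901 ≈ -3.1385e+7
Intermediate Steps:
z(G) = 324 - 4*G (z(G) = 4*(81 - G) = 324 - 4*G)
N(c) = 3 + c
(10138 + z(-153))*((17391/20458 + N(112)/((15*323))) - 2835) = (10138 + (324 - 4*(-153)))*((17391/20458 + (3 + 112)/((15*323))) - 2835) = (10138 + (324 + 612))*((17391*(1/20458) + 115/4845) - 2835) = (10138 + 936)*((17391/20458 + 115*(1/4845)) - 2835) = 11074*((17391/20458 + 23/969) - 2835) = 11074*(17322413/19823802 - 2835) = 11074*(-56183156257/19823802) = -311086136195009/9911901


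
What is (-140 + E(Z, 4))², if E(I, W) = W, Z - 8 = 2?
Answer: 18496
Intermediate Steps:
Z = 10 (Z = 8 + 2 = 10)
(-140 + E(Z, 4))² = (-140 + 4)² = (-136)² = 18496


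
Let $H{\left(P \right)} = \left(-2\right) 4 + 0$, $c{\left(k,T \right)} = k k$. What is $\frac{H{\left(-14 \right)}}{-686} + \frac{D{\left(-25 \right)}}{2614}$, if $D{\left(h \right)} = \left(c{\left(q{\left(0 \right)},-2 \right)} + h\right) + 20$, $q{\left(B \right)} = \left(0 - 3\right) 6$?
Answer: $\frac{119873}{896602} \approx 0.1337$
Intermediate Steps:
$q{\left(B \right)} = -18$ ($q{\left(B \right)} = \left(-3\right) 6 = -18$)
$c{\left(k,T \right)} = k^{2}$
$D{\left(h \right)} = 344 + h$ ($D{\left(h \right)} = \left(\left(-18\right)^{2} + h\right) + 20 = \left(324 + h\right) + 20 = 344 + h$)
$H{\left(P \right)} = -8$ ($H{\left(P \right)} = -8 + 0 = -8$)
$\frac{H{\left(-14 \right)}}{-686} + \frac{D{\left(-25 \right)}}{2614} = - \frac{8}{-686} + \frac{344 - 25}{2614} = \left(-8\right) \left(- \frac{1}{686}\right) + 319 \cdot \frac{1}{2614} = \frac{4}{343} + \frac{319}{2614} = \frac{119873}{896602}$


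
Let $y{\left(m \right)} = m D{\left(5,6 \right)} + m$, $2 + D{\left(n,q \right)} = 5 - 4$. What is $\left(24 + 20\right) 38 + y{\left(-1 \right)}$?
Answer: $1672$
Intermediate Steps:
$D{\left(n,q \right)} = -1$ ($D{\left(n,q \right)} = -2 + \left(5 - 4\right) = -2 + 1 = -1$)
$y{\left(m \right)} = 0$ ($y{\left(m \right)} = m \left(-1\right) + m = - m + m = 0$)
$\left(24 + 20\right) 38 + y{\left(-1 \right)} = \left(24 + 20\right) 38 + 0 = 44 \cdot 38 + 0 = 1672 + 0 = 1672$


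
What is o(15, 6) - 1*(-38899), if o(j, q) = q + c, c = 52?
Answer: 38957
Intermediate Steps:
o(j, q) = 52 + q (o(j, q) = q + 52 = 52 + q)
o(15, 6) - 1*(-38899) = (52 + 6) - 1*(-38899) = 58 + 38899 = 38957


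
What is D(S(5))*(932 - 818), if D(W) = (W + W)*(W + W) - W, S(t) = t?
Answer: 10830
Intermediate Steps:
D(W) = -W + 4*W² (D(W) = (2*W)*(2*W) - W = 4*W² - W = -W + 4*W²)
D(S(5))*(932 - 818) = (5*(-1 + 4*5))*(932 - 818) = (5*(-1 + 20))*114 = (5*19)*114 = 95*114 = 10830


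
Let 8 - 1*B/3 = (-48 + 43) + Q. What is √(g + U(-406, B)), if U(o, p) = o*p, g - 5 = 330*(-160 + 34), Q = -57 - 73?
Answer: I*√215749 ≈ 464.49*I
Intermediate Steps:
Q = -130
B = 429 (B = 24 - 3*((-48 + 43) - 130) = 24 - 3*(-5 - 130) = 24 - 3*(-135) = 24 + 405 = 429)
g = -41575 (g = 5 + 330*(-160 + 34) = 5 + 330*(-126) = 5 - 41580 = -41575)
√(g + U(-406, B)) = √(-41575 - 406*429) = √(-41575 - 174174) = √(-215749) = I*√215749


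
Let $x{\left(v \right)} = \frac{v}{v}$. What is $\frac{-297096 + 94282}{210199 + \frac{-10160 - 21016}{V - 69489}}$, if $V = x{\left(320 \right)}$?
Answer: $- \frac{1761642404}{1825792411} \approx -0.96486$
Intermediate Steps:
$x{\left(v \right)} = 1$
$V = 1$
$\frac{-297096 + 94282}{210199 + \frac{-10160 - 21016}{V - 69489}} = \frac{-297096 + 94282}{210199 + \frac{-10160 - 21016}{1 - 69489}} = - \frac{202814}{210199 - \frac{31176}{-69488}} = - \frac{202814}{210199 - - \frac{3897}{8686}} = - \frac{202814}{210199 + \frac{3897}{8686}} = - \frac{202814}{\frac{1825792411}{8686}} = \left(-202814\right) \frac{8686}{1825792411} = - \frac{1761642404}{1825792411}$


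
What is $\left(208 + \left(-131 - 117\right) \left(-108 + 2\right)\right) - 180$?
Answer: $26316$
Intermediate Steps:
$\left(208 + \left(-131 - 117\right) \left(-108 + 2\right)\right) - 180 = \left(208 - -26288\right) - 180 = \left(208 + 26288\right) - 180 = 26496 - 180 = 26316$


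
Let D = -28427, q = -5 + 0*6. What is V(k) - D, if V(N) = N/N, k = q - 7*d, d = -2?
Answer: 28428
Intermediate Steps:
q = -5 (q = -5 + 0 = -5)
k = 9 (k = -5 - 7*(-2) = -5 + 14 = 9)
V(N) = 1
V(k) - D = 1 - 1*(-28427) = 1 + 28427 = 28428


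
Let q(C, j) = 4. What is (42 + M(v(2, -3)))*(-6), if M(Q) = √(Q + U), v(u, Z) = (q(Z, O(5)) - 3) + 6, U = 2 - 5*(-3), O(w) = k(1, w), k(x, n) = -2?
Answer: -252 - 12*√6 ≈ -281.39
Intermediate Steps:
O(w) = -2
U = 17 (U = 2 + 15 = 17)
v(u, Z) = 7 (v(u, Z) = (4 - 3) + 6 = 1 + 6 = 7)
M(Q) = √(17 + Q) (M(Q) = √(Q + 17) = √(17 + Q))
(42 + M(v(2, -3)))*(-6) = (42 + √(17 + 7))*(-6) = (42 + √24)*(-6) = (42 + 2*√6)*(-6) = -252 - 12*√6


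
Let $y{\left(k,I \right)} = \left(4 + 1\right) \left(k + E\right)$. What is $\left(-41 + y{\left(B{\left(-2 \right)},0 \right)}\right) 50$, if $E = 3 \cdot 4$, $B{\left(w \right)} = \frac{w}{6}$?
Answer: $\frac{2600}{3} \approx 866.67$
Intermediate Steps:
$B{\left(w \right)} = \frac{w}{6}$ ($B{\left(w \right)} = w \frac{1}{6} = \frac{w}{6}$)
$E = 12$
$y{\left(k,I \right)} = 60 + 5 k$ ($y{\left(k,I \right)} = \left(4 + 1\right) \left(k + 12\right) = 5 \left(12 + k\right) = 60 + 5 k$)
$\left(-41 + y{\left(B{\left(-2 \right)},0 \right)}\right) 50 = \left(-41 + \left(60 + 5 \cdot \frac{1}{6} \left(-2\right)\right)\right) 50 = \left(-41 + \left(60 + 5 \left(- \frac{1}{3}\right)\right)\right) 50 = \left(-41 + \left(60 - \frac{5}{3}\right)\right) 50 = \left(-41 + \frac{175}{3}\right) 50 = \frac{52}{3} \cdot 50 = \frac{2600}{3}$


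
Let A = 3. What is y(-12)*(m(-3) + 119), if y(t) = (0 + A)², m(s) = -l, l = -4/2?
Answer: 1089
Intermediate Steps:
l = -2 (l = -4*½ = -2)
m(s) = 2 (m(s) = -1*(-2) = 2)
y(t) = 9 (y(t) = (0 + 3)² = 3² = 9)
y(-12)*(m(-3) + 119) = 9*(2 + 119) = 9*121 = 1089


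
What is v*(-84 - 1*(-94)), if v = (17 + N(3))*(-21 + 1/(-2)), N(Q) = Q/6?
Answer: -7525/2 ≈ -3762.5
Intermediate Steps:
N(Q) = Q/6 (N(Q) = Q*(⅙) = Q/6)
v = -1505/4 (v = (17 + (⅙)*3)*(-21 + 1/(-2)) = (17 + ½)*(-21 - ½) = (35/2)*(-43/2) = -1505/4 ≈ -376.25)
v*(-84 - 1*(-94)) = -1505*(-84 - 1*(-94))/4 = -1505*(-84 + 94)/4 = -1505/4*10 = -7525/2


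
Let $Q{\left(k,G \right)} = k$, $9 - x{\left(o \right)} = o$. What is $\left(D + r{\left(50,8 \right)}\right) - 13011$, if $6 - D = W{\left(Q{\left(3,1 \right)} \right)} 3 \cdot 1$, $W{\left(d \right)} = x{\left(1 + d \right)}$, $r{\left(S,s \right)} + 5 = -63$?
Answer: $-13088$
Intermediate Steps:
$x{\left(o \right)} = 9 - o$
$r{\left(S,s \right)} = -68$ ($r{\left(S,s \right)} = -5 - 63 = -68$)
$W{\left(d \right)} = 8 - d$ ($W{\left(d \right)} = 9 - \left(1 + d\right) = 8 - d$)
$D = -9$ ($D = 6 - \left(8 - 3\right) 3 \cdot 1 = 6 - 5 \cdot 3 \cdot 1 = 6 - 15 \cdot 1 = 6 - 15 = -9$)
$\left(D + r{\left(50,8 \right)}\right) - 13011 = \left(-9 - 68\right) - 13011 = -77 - 13011 = -13088$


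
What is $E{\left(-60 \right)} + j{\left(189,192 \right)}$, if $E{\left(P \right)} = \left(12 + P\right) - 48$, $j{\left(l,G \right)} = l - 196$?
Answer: $-103$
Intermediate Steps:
$j{\left(l,G \right)} = -196 + l$
$E{\left(P \right)} = -36 + P$
$E{\left(-60 \right)} + j{\left(189,192 \right)} = \left(-36 - 60\right) + \left(-196 + 189\right) = -96 - 7 = -103$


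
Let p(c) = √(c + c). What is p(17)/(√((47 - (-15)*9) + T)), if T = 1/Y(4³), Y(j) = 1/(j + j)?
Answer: √2635/155 ≈ 0.33118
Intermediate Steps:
Y(j) = 1/(2*j)
T = 128 (T = 1/(1/(2*(4³))) = 1/((½)/64) = 1/((½)*(1/64)) = 1/(1/128) = 128)
p(c) = √2*√c (p(c) = √(2*c) = √2*√c)
p(17)/(√((47 - (-15)*9) + T)) = (√2*√17)/(√((47 - (-15)*9) + 128)) = √34/(√((47 - 1*(-135)) + 128)) = √34/(√((47 + 135) + 128)) = √34/(√(182 + 128)) = √34/(√310) = √34*(√310/310) = √2635/155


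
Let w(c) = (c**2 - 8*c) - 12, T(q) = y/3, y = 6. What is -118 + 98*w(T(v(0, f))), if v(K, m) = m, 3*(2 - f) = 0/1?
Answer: -2470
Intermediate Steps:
f = 2 (f = 2 - 0/1 = 2 - 0 = 2 - 1/3*0 = 2 + 0 = 2)
T(q) = 2 (T(q) = 6/3 = 6*(1/3) = 2)
w(c) = -12 + c**2 - 8*c
-118 + 98*w(T(v(0, f))) = -118 + 98*(-12 + 2**2 - 8*2) = -118 + 98*(-12 + 4 - 16) = -118 + 98*(-24) = -118 - 2352 = -2470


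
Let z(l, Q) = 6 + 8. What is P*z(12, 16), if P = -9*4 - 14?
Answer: -700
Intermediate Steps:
z(l, Q) = 14
P = -50 (P = -36 - 14 = -50)
P*z(12, 16) = -50*14 = -700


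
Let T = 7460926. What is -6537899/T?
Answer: -6537899/7460926 ≈ -0.87629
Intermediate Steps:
-6537899/T = -6537899/7460926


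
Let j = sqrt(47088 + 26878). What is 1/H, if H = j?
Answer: sqrt(73966)/73966 ≈ 0.0036769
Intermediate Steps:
j = sqrt(73966) ≈ 271.97
H = sqrt(73966) ≈ 271.97
1/H = 1/(sqrt(73966)) = sqrt(73966)/73966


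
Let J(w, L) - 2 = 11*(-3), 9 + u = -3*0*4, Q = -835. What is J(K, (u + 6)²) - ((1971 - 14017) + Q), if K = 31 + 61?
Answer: 12850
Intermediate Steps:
u = -9 (u = -9 - 3*0*4 = -9 + 0*4 = -9 + 0 = -9)
K = 92
J(w, L) = -31 (J(w, L) = 2 + 11*(-3) = 2 - 33 = -31)
J(K, (u + 6)²) - ((1971 - 14017) + Q) = -31 - ((1971 - 14017) - 835) = -31 - (-12046 - 835) = -31 - 1*(-12881) = -31 + 12881 = 12850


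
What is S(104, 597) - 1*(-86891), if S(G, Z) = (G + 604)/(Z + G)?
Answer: 60911299/701 ≈ 86892.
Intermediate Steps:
S(G, Z) = (604 + G)/(G + Z)
S(104, 597) - 1*(-86891) = (604 + 104)/(104 + 597) - 1*(-86891) = 708/701 + 86891 = 60911299/701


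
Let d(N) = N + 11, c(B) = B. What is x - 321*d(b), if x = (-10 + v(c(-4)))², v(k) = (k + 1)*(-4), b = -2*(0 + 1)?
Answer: -2885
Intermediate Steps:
b = -2 (b = -2*1 = -2)
d(N) = 11 + N
v(k) = -4 - 4*k (v(k) = (1 + k)*(-4) = -4 - 4*k)
x = 4 (x = (-10 + (-4 - 4*(-4)))² = (-10 + (-4 + 16))² = (-10 + 12)² = 2² = 4)
x - 321*d(b) = 4 - 321*(11 - 2) = 4 - 321*9 = 4 - 2889 = -2885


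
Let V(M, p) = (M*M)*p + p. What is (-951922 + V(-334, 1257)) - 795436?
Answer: 138479791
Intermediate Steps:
V(M, p) = p + p*M**2 (V(M, p) = M**2*p + p = p*M**2 + p = p + p*M**2)
(-951922 + V(-334, 1257)) - 795436 = (-951922 + 1257*(1 + (-334)**2)) - 795436 = (-951922 + 1257*(1 + 111556)) - 795436 = (-951922 + 1257*111557) - 795436 = (-951922 + 140227149) - 795436 = 139275227 - 795436 = 138479791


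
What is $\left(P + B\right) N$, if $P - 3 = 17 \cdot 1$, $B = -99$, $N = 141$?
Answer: $-11139$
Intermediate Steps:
$P = 20$ ($P = 3 + 17 \cdot 1 = 3 + 17 = 20$)
$\left(P + B\right) N = \left(20 - 99\right) 141 = \left(-79\right) 141 = -11139$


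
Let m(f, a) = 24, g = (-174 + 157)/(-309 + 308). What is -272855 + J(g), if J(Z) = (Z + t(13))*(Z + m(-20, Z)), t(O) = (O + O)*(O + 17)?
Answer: -240178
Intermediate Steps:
g = 17 (g = -17/(-1) = -17*(-1) = 17)
t(O) = 2*O*(17 + O) (t(O) = (2*O)*(17 + O) = 2*O*(17 + O))
J(Z) = (24 + Z)*(780 + Z) (J(Z) = (Z + 2*13*(17 + 13))*(Z + 24) = (Z + 2*13*30)*(24 + Z) = (Z + 780)*(24 + Z) = (780 + Z)*(24 + Z) = (24 + Z)*(780 + Z))
-272855 + J(g) = -272855 + (18720 + 17² + 804*17) = -272855 + (18720 + 289 + 13668) = -272855 + 32677 = -240178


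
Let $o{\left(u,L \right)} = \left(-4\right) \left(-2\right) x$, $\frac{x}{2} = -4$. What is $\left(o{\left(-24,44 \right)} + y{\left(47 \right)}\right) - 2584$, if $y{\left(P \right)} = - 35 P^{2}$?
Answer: $-79963$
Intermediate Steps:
$x = -8$ ($x = 2 \left(-4\right) = -8$)
$o{\left(u,L \right)} = -64$ ($o{\left(u,L \right)} = \left(-4\right) \left(-2\right) \left(-8\right) = 8 \left(-8\right) = -64$)
$\left(o{\left(-24,44 \right)} + y{\left(47 \right)}\right) - 2584 = \left(-64 - 35 \cdot 47^{2}\right) - 2584 = \left(-64 - 77315\right) - 2584 = -77379 - 2584 = -79963$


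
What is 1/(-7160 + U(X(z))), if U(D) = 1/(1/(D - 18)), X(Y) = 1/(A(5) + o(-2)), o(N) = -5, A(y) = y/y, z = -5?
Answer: -4/28713 ≈ -0.00013931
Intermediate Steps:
A(y) = 1
X(Y) = -¼ (X(Y) = 1/(1 - 5) = 1/(-4) = -¼)
U(D) = -18 + D (U(D) = 1/(1/(-18 + D)) = -18 + D)
1/(-7160 + U(X(z))) = 1/(-7160 + (-18 - ¼)) = 1/(-7160 - 73/4) = 1/(-28713/4) = -4/28713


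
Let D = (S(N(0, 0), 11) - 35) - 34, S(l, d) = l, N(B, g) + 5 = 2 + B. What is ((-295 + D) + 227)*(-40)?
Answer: 5600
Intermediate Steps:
N(B, g) = -3 + B (N(B, g) = -5 + (2 + B) = -3 + B)
D = -72 (D = ((-3 + 0) - 35) - 34 = (-3 - 35) - 34 = -38 - 34 = -72)
((-295 + D) + 227)*(-40) = ((-295 - 72) + 227)*(-40) = (-367 + 227)*(-40) = -140*(-40) = 5600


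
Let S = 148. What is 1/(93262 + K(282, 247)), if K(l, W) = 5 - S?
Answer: 1/93119 ≈ 1.0739e-5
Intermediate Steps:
K(l, W) = -143 (K(l, W) = 5 - 1*148 = 5 - 148 = -143)
1/(93262 + K(282, 247)) = 1/(93262 - 143) = 1/93119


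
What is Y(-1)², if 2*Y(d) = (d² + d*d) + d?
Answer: ¼ ≈ 0.25000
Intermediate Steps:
Y(d) = d² + d/2 (Y(d) = ((d² + d*d) + d)/2 = ((d² + d²) + d)/2 = (2*d² + d)/2 = (d + 2*d²)/2 = d² + d/2)
Y(-1)² = (-(½ - 1))² = (-1*(-½))² = (½)² = ¼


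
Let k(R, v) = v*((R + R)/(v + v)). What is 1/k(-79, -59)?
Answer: -1/79 ≈ -0.012658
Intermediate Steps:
k(R, v) = R (k(R, v) = v*((2*R)/((2*v))) = v*((2*R)*(1/(2*v))) = v*(R/v) = R)
1/k(-79, -59) = 1/(-79) = -1/79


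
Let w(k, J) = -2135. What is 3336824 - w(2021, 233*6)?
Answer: 3338959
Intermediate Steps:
3336824 - w(2021, 233*6) = 3336824 - 1*(-2135) = 3336824 + 2135 = 3338959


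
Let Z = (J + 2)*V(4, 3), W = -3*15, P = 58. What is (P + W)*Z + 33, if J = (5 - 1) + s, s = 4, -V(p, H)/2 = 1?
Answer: -227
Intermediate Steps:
V(p, H) = -2 (V(p, H) = -2*1 = -2)
W = -45
J = 8 (J = (5 - 1) + 4 = 4 + 4 = 8)
Z = -20 (Z = (8 + 2)*(-2) = 10*(-2) = -20)
(P + W)*Z + 33 = (58 - 45)*(-20) + 33 = 13*(-20) + 33 = -260 + 33 = -227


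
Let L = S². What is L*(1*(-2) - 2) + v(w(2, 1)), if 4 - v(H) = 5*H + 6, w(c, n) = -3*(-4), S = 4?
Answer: -126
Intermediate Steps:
w(c, n) = 12
v(H) = -2 - 5*H (v(H) = 4 - (5*H + 6) = 4 - (6 + 5*H) = 4 + (-6 - 5*H) = -2 - 5*H)
L = 16 (L = 4² = 16)
L*(1*(-2) - 2) + v(w(2, 1)) = 16*(1*(-2) - 2) + (-2 - 5*12) = 16*(-2 - 2) + (-2 - 60) = 16*(-4) - 62 = -64 - 62 = -126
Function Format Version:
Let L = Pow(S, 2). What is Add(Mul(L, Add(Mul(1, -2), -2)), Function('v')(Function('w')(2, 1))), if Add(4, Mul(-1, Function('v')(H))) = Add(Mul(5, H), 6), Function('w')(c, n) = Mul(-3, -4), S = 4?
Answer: -126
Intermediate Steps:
Function('w')(c, n) = 12
Function('v')(H) = Add(-2, Mul(-5, H)) (Function('v')(H) = Add(4, Mul(-1, Add(Mul(5, H), 6))) = Add(4, Mul(-1, Add(6, Mul(5, H)))) = Add(4, Add(-6, Mul(-5, H))) = Add(-2, Mul(-5, H)))
L = 16 (L = Pow(4, 2) = 16)
Add(Mul(L, Add(Mul(1, -2), -2)), Function('v')(Function('w')(2, 1))) = Add(Mul(16, Add(Mul(1, -2), -2)), Add(-2, Mul(-5, 12))) = Add(Mul(16, Add(-2, -2)), Add(-2, -60)) = Add(Mul(16, -4), -62) = Add(-64, -62) = -126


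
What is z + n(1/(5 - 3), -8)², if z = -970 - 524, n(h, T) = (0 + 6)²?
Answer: -198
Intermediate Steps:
n(h, T) = 36 (n(h, T) = 6² = 36)
z = -1494
z + n(1/(5 - 3), -8)² = -1494 + 36² = -1494 + 1296 = -198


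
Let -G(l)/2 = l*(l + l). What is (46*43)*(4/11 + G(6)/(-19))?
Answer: 3283480/209 ≈ 15710.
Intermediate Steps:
G(l) = -4*l² (G(l) = -2*l*(l + l) = -2*l*2*l = -4*l²)
(46*43)*(4/11 + G(6)/(-19)) = (46*43)*(4/11 - 4*6²/(-19)) = 1978*(4*(1/11) - 4*36*(-1/19)) = 1978*(4/11 - 144*(-1/19)) = 1978*(4/11 + 144/19) = 1978*(1660/209) = 3283480/209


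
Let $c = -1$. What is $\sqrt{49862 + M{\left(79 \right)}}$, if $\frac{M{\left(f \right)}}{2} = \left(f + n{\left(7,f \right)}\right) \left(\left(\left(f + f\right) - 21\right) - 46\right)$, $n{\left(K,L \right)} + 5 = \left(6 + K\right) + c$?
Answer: $\sqrt{65514} \approx 255.96$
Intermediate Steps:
$n{\left(K,L \right)} = K$ ($n{\left(K,L \right)} = -5 + \left(\left(6 + K\right) - 1\right) = -5 + \left(5 + K\right) = K$)
$M{\left(f \right)} = 2 \left(-67 + 2 f\right) \left(7 + f\right)$ ($M{\left(f \right)} = 2 \left(f + 7\right) \left(\left(\left(f + f\right) - 21\right) - 46\right) = 2 \left(7 + f\right) \left(\left(2 f - 21\right) - 46\right) = 2 \left(7 + f\right) \left(\left(-21 + 2 f\right) - 46\right) = 2 \left(7 + f\right) \left(-67 + 2 f\right) = 2 \left(-67 + 2 f\right) \left(7 + f\right)$)
$\sqrt{49862 + M{\left(79 \right)}} = \sqrt{49862 - \left(9312 - 24964\right)} = \sqrt{49862 - -15652} = \sqrt{49862 + 15652} = \sqrt{65514}$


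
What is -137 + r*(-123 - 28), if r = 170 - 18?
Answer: -23089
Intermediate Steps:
r = 152
-137 + r*(-123 - 28) = -137 + 152*(-123 - 28) = -137 + 152*(-151) = -137 - 22952 = -23089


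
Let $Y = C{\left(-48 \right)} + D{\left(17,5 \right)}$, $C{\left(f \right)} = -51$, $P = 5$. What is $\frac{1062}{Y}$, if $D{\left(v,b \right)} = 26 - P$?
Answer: $- \frac{177}{5} \approx -35.4$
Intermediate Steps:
$D{\left(v,b \right)} = 21$ ($D{\left(v,b \right)} = 26 - 5 = 21$)
$Y = -30$ ($Y = -51 + 21 = -30$)
$\frac{1062}{Y} = \frac{1062}{-30} = 1062 \left(- \frac{1}{30}\right) = - \frac{177}{5}$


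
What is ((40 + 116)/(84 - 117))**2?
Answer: 2704/121 ≈ 22.347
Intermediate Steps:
((40 + 116)/(84 - 117))**2 = (156/(-33))**2 = (156*(-1/33))**2 = (-52/11)**2 = 2704/121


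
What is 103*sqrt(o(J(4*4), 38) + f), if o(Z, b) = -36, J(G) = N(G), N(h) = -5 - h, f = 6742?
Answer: 103*sqrt(6706) ≈ 8434.7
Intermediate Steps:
J(G) = -5 - G
103*sqrt(o(J(4*4), 38) + f) = 103*sqrt(-36 + 6742) = 103*sqrt(6706)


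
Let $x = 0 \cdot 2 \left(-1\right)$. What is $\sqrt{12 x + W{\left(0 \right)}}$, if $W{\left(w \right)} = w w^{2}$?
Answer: $0$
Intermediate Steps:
$x = 0$ ($x = 0 \left(-1\right) = 0$)
$W{\left(w \right)} = w^{3}$
$\sqrt{12 x + W{\left(0 \right)}} = \sqrt{12 \cdot 0 + 0^{3}} = \sqrt{0 + 0} = \sqrt{0} = 0$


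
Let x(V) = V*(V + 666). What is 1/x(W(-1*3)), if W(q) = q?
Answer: -1/1989 ≈ -0.00050277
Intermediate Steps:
x(V) = V*(666 + V)
1/x(W(-1*3)) = 1/((-1*3)*(666 - 1*3)) = 1/(-3*(666 - 3)) = 1/(-3*663) = 1/(-1989) = -1/1989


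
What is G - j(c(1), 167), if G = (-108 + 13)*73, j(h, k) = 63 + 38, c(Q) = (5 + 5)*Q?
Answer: -7036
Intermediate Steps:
c(Q) = 10*Q
j(h, k) = 101
G = -6935 (G = -95*73 = -6935)
G - j(c(1), 167) = -6935 - 1*101 = -6935 - 101 = -7036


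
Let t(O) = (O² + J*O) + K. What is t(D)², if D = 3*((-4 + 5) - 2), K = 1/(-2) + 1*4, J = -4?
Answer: 2401/4 ≈ 600.25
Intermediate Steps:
K = 7/2 (K = 1*(-½) + 4 = -½ + 4 = 7/2 ≈ 3.5000)
D = -3 (D = 3*(1 - 2) = 3*(-1) = -3)
t(O) = 7/2 + O² - 4*O (t(O) = (O² - 4*O) + 7/2 = 7/2 + O² - 4*O)
t(D)² = (7/2 + (-3)² - 4*(-3))² = (7/2 + 9 + 12)² = (49/2)² = 2401/4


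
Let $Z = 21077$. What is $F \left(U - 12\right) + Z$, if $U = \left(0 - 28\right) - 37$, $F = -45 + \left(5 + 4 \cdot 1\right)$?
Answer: $23849$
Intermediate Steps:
$F = -36$ ($F = -45 + \left(5 + 4\right) = -45 + 9 = -36$)
$U = -65$ ($U = -28 - 37 = -65$)
$F \left(U - 12\right) + Z = - 36 \left(-65 - 12\right) + 21077 = \left(-36\right) \left(-77\right) + 21077 = 2772 + 21077 = 23849$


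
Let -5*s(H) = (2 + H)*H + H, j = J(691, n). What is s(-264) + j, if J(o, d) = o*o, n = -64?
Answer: 2318501/5 ≈ 4.6370e+5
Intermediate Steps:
J(o, d) = o²
j = 477481 (j = 691² = 477481)
s(H) = -H/5 - H*(2 + H)/5 (s(H) = -((2 + H)*H + H)/5 = -(H*(2 + H) + H)/5 = -(H + H*(2 + H))/5 = -H/5 - H*(2 + H)/5)
s(-264) + j = -⅕*(-264)*(3 - 264) + 477481 = -⅕*(-264)*(-261) + 477481 = -68904/5 + 477481 = 2318501/5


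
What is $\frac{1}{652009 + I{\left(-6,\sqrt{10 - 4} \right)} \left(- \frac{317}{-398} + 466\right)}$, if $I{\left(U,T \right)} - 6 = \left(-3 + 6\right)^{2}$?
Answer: $\frac{398}{262286357} \approx 1.5174 \cdot 10^{-6}$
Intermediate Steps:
$I{\left(U,T \right)} = 15$ ($I{\left(U,T \right)} = 6 + \left(-3 + 6\right)^{2} = 6 + 3^{2} = 6 + 9 = 15$)
$\frac{1}{652009 + I{\left(-6,\sqrt{10 - 4} \right)} \left(- \frac{317}{-398} + 466\right)} = \frac{1}{652009 + 15 \left(- \frac{317}{-398} + 466\right)} = \frac{1}{652009 + 15 \left(\left(-317\right) \left(- \frac{1}{398}\right) + 466\right)} = \frac{1}{652009 + 15 \left(\frac{317}{398} + 466\right)} = \frac{1}{652009 + 15 \cdot \frac{185785}{398}} = \frac{1}{652009 + \frac{2786775}{398}} = \frac{1}{\frac{262286357}{398}} = \frac{398}{262286357}$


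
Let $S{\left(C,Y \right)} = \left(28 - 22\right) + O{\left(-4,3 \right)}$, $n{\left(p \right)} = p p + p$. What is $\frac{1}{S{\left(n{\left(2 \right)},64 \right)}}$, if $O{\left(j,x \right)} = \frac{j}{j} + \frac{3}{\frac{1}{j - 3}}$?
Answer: $- \frac{1}{14} \approx -0.071429$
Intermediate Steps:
$O{\left(j,x \right)} = -8 + 3 j$ ($O{\left(j,x \right)} = 1 + \frac{3}{\frac{1}{-3 + j}} = 1 + 3 \left(-3 + j\right) = 1 + \left(-9 + 3 j\right) = -8 + 3 j$)
$n{\left(p \right)} = p + p^{2}$ ($n{\left(p \right)} = p^{2} + p = p + p^{2}$)
$S{\left(C,Y \right)} = -14$ ($S{\left(C,Y \right)} = \left(28 - 22\right) + \left(-8 + 3 \left(-4\right)\right) = 6 - 20 = -14$)
$\frac{1}{S{\left(n{\left(2 \right)},64 \right)}} = \frac{1}{-14} = - \frac{1}{14}$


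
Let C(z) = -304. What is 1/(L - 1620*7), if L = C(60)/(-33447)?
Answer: -33447/379288676 ≈ -8.8183e-5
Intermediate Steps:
L = 304/33447 (L = -304/(-33447) = -304*(-1/33447) = 304/33447 ≈ 0.0090890)
1/(L - 1620*7) = 1/(304/33447 - 1620*7) = 1/(304/33447 - 11340) = 1/(-379288676/33447) = -33447/379288676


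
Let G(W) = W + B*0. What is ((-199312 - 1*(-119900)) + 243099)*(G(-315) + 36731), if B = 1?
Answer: 5960825792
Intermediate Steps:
G(W) = W (G(W) = W + 1*0 = W + 0 = W)
((-199312 - 1*(-119900)) + 243099)*(G(-315) + 36731) = ((-199312 - 1*(-119900)) + 243099)*(-315 + 36731) = ((-199312 + 119900) + 243099)*36416 = (-79412 + 243099)*36416 = 163687*36416 = 5960825792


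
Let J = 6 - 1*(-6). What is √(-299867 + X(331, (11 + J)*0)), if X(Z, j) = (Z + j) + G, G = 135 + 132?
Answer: 19*I*√829 ≈ 547.05*I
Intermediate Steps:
J = 12 (J = 6 + 6 = 12)
G = 267
X(Z, j) = 267 + Z + j (X(Z, j) = (Z + j) + 267 = 267 + Z + j)
√(-299867 + X(331, (11 + J)*0)) = √(-299867 + (267 + 331 + (11 + 12)*0)) = √(-299867 + (267 + 331 + 23*0)) = √(-299867 + (267 + 331 + 0)) = √(-299867 + 598) = √(-299269) = 19*I*√829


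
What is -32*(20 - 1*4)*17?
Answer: -8704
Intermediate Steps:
-32*(20 - 1*4)*17 = -32*(20 - 4)*17 = -32*16*17 = -512*17 = -8704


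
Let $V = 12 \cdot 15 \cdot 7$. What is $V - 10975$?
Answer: $-9715$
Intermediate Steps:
$V = 1260$ ($V = 180 \cdot 7 = 1260$)
$V - 10975 = 1260 - 10975 = -9715$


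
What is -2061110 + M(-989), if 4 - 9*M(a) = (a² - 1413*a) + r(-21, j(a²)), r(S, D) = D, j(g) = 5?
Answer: -20925569/9 ≈ -2.3251e+6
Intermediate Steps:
M(a) = -⅑ + 157*a - a²/9 (M(a) = 4/9 - ((a² - 1413*a) + 5)/9 = 4/9 - (5 + a² - 1413*a)/9 = 4/9 + (-5/9 + 157*a - a²/9) = -⅑ + 157*a - a²/9)
-2061110 + M(-989) = -2061110 + (-⅑ + 157*(-989) - ⅑*(-989)²) = -2061110 + (-⅑ - 155273 - ⅑*978121) = -2061110 + (-⅑ - 155273 - 978121/9) = -2061110 - 2375579/9 = -20925569/9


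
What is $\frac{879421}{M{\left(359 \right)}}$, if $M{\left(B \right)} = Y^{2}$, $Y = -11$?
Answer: $\frac{879421}{121} \approx 7267.9$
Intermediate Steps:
$M{\left(B \right)} = 121$ ($M{\left(B \right)} = \left(-11\right)^{2} = 121$)
$\frac{879421}{M{\left(359 \right)}} = \frac{879421}{121}$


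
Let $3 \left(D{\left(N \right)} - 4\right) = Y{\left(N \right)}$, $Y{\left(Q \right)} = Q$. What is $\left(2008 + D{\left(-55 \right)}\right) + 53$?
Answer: $\frac{6140}{3} \approx 2046.7$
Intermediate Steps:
$D{\left(N \right)} = 4 + \frac{N}{3}$
$\left(2008 + D{\left(-55 \right)}\right) + 53 = \left(2008 + \left(4 + \frac{1}{3} \left(-55\right)\right)\right) + 53 = \left(2008 + \left(4 - \frac{55}{3}\right)\right) + 53 = \left(2008 - \frac{43}{3}\right) + 53 = \frac{5981}{3} + 53 = \frac{6140}{3}$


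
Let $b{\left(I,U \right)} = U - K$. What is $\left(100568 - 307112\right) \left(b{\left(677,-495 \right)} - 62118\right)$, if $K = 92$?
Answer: $12951341520$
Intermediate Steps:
$b{\left(I,U \right)} = -92 + U$ ($b{\left(I,U \right)} = U - 92 = -92 + U$)
$\left(100568 - 307112\right) \left(b{\left(677,-495 \right)} - 62118\right) = \left(100568 - 307112\right) \left(\left(-92 - 495\right) - 62118\right) = - 206544 \left(-587 - 62118\right) = \left(-206544\right) \left(-62705\right) = 12951341520$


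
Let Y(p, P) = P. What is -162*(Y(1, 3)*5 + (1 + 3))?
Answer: -3078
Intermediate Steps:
-162*(Y(1, 3)*5 + (1 + 3)) = -162*(3*5 + (1 + 3)) = -162*(15 + 4) = -162*19 = -3078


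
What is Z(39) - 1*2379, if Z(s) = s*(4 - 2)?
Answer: -2301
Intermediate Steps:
Z(s) = 2*s (Z(s) = s*2 = 2*s)
Z(39) - 1*2379 = 2*39 - 1*2379 = 78 - 2379 = -2301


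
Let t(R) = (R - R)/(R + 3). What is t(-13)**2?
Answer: 0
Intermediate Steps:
t(R) = 0 (t(R) = 0/(3 + R) = 0)
t(-13)**2 = 0**2 = 0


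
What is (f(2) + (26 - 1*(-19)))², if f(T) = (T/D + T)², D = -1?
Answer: 2025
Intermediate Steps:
f(T) = 0 (f(T) = (T/(-1) + T)² = (T*(-1) + T)² = (-T + T)² = 0² = 0)
(f(2) + (26 - 1*(-19)))² = (0 + (26 - 1*(-19)))² = (0 + (26 + 19))² = (0 + 45)² = 45² = 2025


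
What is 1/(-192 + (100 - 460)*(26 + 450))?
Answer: -1/171552 ≈ -5.8291e-6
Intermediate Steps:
1/(-192 + (100 - 460)*(26 + 450)) = 1/(-192 - 360*476) = 1/(-192 - 171360) = 1/(-171552) = -1/171552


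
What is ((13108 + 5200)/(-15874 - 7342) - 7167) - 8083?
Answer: -88515577/5804 ≈ -15251.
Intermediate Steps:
((13108 + 5200)/(-15874 - 7342) - 7167) - 8083 = (18308/(-23216) - 7167) - 8083 = (18308*(-1/23216) - 7167) - 8083 = (-4577/5804 - 7167) - 8083 = -41601845/5804 - 8083 = -88515577/5804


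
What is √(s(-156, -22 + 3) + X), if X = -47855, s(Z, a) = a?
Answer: I*√47874 ≈ 218.8*I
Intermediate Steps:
√(s(-156, -22 + 3) + X) = √((-22 + 3) - 47855) = √(-19 - 47855) = √(-47874) = I*√47874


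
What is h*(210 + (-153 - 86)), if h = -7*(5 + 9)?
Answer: 2842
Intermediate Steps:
h = -98 (h = -7*14 = -98)
h*(210 + (-153 - 86)) = -98*(210 + (-153 - 86)) = -98*(210 - 239) = -98*(-29) = 2842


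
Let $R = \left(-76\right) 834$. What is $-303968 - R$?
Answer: $-240584$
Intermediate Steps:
$R = -63384$
$-303968 - R = -303968 - -63384 = -303968 + 63384 = -240584$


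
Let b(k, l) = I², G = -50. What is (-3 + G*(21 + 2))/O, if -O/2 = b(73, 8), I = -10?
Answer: 1153/200 ≈ 5.7650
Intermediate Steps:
b(k, l) = 100 (b(k, l) = (-10)² = 100)
O = -200 (O = -2*100 = -200)
(-3 + G*(21 + 2))/O = (-3 - 50*(21 + 2))/(-200) = (-3 - 50*23)*(-1/200) = (-3 - 1150)*(-1/200) = -1153*(-1/200) = 1153/200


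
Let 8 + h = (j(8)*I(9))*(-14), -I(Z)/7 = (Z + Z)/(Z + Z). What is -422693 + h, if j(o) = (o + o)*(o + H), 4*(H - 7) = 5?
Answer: -397221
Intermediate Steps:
H = 33/4 (H = 7 + (¼)*5 = 7 + 5/4 = 33/4 ≈ 8.2500)
I(Z) = -7 (I(Z) = -7*(Z + Z)/(Z + Z) = -7*2*Z/(2*Z) = -7*2*Z*1/(2*Z) = -7*1 = -7)
j(o) = 2*o*(33/4 + o) (j(o) = (o + o)*(o + 33/4) = (2*o)*(33/4 + o) = 2*o*(33/4 + o))
h = 25472 (h = -8 + (((½)*8*(33 + 4*8))*(-7))*(-14) = -8 + (((½)*8*(33 + 32))*(-7))*(-14) = -8 + (((½)*8*65)*(-7))*(-14) = -8 + (260*(-7))*(-14) = -8 - 1820*(-14) = -8 + 25480 = 25472)
-422693 + h = -422693 + 25472 = -397221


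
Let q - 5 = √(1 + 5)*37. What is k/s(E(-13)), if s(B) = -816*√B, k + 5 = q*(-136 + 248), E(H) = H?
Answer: 37*I*√13*(15 + 112*√6)/10608 ≈ 3.6388*I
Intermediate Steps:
q = 5 + 37*√6 (q = 5 + √(1 + 5)*37 = 5 + √6*37 = 5 + 37*√6 ≈ 95.631)
k = 555 + 4144*√6 (k = -5 + (5 + 37*√6)*(-136 + 248) = -5 + (5 + 37*√6)*112 = -5 + (560 + 4144*√6) = 555 + 4144*√6 ≈ 10706.)
k/s(E(-13)) = (555 + 4144*√6)/((-816*I*√13)) = (555 + 4144*√6)*(I*√13/10608) = I*√13*(555 + 4144*√6)/10608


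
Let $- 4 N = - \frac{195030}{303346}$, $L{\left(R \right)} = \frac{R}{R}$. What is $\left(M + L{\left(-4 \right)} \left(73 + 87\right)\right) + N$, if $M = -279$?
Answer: $- \frac{72098833}{606692} \approx -118.84$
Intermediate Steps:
$L{\left(R \right)} = 1$
$N = \frac{97515}{606692}$ ($N = - \frac{\left(-195030\right) \frac{1}{303346}}{4} = \left(- \frac{1}{4}\right) \left(- \frac{97515}{151673}\right) = \frac{97515}{606692} \approx 0.16073$)
$\left(M + L{\left(-4 \right)} \left(73 + 87\right)\right) + N = \left(-279 + 1 \left(73 + 87\right)\right) + \frac{97515}{606692} = \left(-279 + 1 \cdot 160\right) + \frac{97515}{606692} = \left(-279 + 160\right) + \frac{97515}{606692} = -119 + \frac{97515}{606692} = - \frac{72098833}{606692}$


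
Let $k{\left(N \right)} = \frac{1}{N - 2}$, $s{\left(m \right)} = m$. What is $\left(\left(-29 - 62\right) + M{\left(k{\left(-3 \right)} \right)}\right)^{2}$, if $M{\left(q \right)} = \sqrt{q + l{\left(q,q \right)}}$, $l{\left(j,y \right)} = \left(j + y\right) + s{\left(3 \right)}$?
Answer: $\frac{41417}{5} - \frac{364 \sqrt{15}}{5} \approx 8001.4$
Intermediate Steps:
$l{\left(j,y \right)} = 3 + j + y$ ($l{\left(j,y \right)} = \left(j + y\right) + 3 = 3 + j + y$)
$k{\left(N \right)} = \frac{1}{-2 + N}$
$M{\left(q \right)} = \sqrt{3 + 3 q}$ ($M{\left(q \right)} = \sqrt{q + \left(3 + q + q\right)} = \sqrt{q + \left(3 + 2 q\right)} = \sqrt{3 + 3 q}$)
$\left(\left(-29 - 62\right) + M{\left(k{\left(-3 \right)} \right)}\right)^{2} = \left(\left(-29 - 62\right) + \sqrt{3 + \frac{3}{-2 - 3}}\right)^{2} = \left(\left(-29 - 62\right) + \sqrt{3 + \frac{3}{-5}}\right)^{2} = \left(-91 + \sqrt{3 + 3 \left(- \frac{1}{5}\right)}\right)^{2} = \left(-91 + \sqrt{3 - \frac{3}{5}}\right)^{2} = \left(-91 + \sqrt{\frac{12}{5}}\right)^{2} = \left(-91 + \frac{2 \sqrt{15}}{5}\right)^{2}$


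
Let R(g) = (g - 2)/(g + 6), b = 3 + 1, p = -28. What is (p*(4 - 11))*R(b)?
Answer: 196/5 ≈ 39.200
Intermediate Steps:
b = 4
R(g) = (-2 + g)/(6 + g)
(p*(4 - 11))*R(b) = (-28*(4 - 11))*((-2 + 4)/(6 + 4)) = (-28*(-7))*(2/10) = 196*((1/10)*2) = 196*(1/5) = 196/5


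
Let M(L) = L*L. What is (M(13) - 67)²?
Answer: 10404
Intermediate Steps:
M(L) = L²
(M(13) - 67)² = (13² - 67)² = (169 - 67)² = 102² = 10404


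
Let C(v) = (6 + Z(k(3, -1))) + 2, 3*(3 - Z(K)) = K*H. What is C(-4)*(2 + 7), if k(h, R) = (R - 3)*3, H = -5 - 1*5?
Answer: -261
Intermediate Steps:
H = -10 (H = -5 - 5 = -10)
k(h, R) = -9 + 3*R (k(h, R) = (-3 + R)*3 = -9 + 3*R)
Z(K) = 3 + 10*K/3 (Z(K) = 3 - K*(-10)/3 = 3 - (-10)*K/3 = 3 + 10*K/3)
C(v) = -29 (C(v) = (6 + (3 + 10*(-9 + 3*(-1))/3)) + 2 = (6 + (3 + 10*(-9 - 3)/3)) + 2 = (6 + (3 + (10/3)*(-12))) + 2 = (6 + (3 - 40)) + 2 = (6 - 37) + 2 = -31 + 2 = -29)
C(-4)*(2 + 7) = -29*(2 + 7) = -29*9 = -261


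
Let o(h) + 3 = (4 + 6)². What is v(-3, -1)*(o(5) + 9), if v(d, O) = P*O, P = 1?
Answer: -106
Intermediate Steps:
o(h) = 97 (o(h) = -3 + (4 + 6)² = -3 + 10² = -3 + 100 = 97)
v(d, O) = O (v(d, O) = 1*O = O)
v(-3, -1)*(o(5) + 9) = -(97 + 9) = -1*106 = -106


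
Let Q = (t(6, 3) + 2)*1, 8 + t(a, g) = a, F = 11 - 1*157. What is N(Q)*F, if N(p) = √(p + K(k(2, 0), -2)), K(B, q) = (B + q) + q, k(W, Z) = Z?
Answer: -292*I ≈ -292.0*I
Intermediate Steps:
F = -146 (F = 11 - 157 = -146)
t(a, g) = -8 + a
K(B, q) = B + 2*q
Q = 0 (Q = ((-8 + 6) + 2)*1 = (-2 + 2)*1 = 0*1 = 0)
N(p) = √(-4 + p) (N(p) = √(p + (0 + 2*(-2))) = √(p + (0 - 4)) = √(p - 4) = √(-4 + p))
N(Q)*F = √(-4 + 0)*(-146) = √(-4)*(-146) = (2*I)*(-146) = -292*I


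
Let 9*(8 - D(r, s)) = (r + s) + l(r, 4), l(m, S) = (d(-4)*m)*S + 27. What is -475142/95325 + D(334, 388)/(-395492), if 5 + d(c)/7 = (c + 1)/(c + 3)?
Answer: -188105795839/37700274900 ≈ -4.9895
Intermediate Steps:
d(c) = -35 + 7*(1 + c)/(3 + c) (d(c) = -35 + 7*((c + 1)/(c + 3)) = -35 + 7*((1 + c)/(3 + c)) = -35 + 7*(1 + c)/(3 + c))
l(m, S) = 27 - 14*S*m (l(m, S) = ((14*(-7 - 2*(-4))/(3 - 4))*m)*S + 27 = ((14*(-7 + 8)/(-1))*m)*S + 27 = ((14*(-1)*1)*m)*S + 27 = (-14*m)*S + 27 = -14*S*m + 27 = 27 - 14*S*m)
D(r, s) = 5 - s/9 + 55*r/9 (D(r, s) = 8 - ((r + s) + (27 - 14*4*r))/9 = 8 - ((r + s) + (27 - 56*r))/9 = 8 - (27 + s - 55*r)/9 = 8 + (-3 - s/9 + 55*r/9) = 5 - s/9 + 55*r/9)
-475142/95325 + D(334, 388)/(-395492) = -475142/95325 + (5 - 1/9*388 + (55/9)*334)/(-395492) = -475142*1/95325 + (5 - 388/9 + 18370/9)*(-1/395492) = -475142/95325 + 2003*(-1/395492) = -475142/95325 - 2003/395492 = -188105795839/37700274900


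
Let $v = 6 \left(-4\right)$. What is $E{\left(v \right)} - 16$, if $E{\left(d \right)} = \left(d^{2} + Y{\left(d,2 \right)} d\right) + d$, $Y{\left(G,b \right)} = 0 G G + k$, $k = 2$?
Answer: $488$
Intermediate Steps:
$Y{\left(G,b \right)} = 2$ ($Y{\left(G,b \right)} = 0 G G + 2 = 0 G + 2 = 0 + 2 = 2$)
$v = -24$
$E{\left(d \right)} = d^{2} + 3 d$ ($E{\left(d \right)} = \left(d^{2} + 2 d\right) + d = d^{2} + 3 d$)
$E{\left(v \right)} - 16 = - 24 \left(3 - 24\right) - 16 = \left(-24\right) \left(-21\right) - 16 = 504 - 16 = 488$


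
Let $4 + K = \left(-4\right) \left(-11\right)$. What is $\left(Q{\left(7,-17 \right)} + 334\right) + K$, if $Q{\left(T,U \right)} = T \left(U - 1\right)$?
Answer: $248$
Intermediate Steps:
$Q{\left(T,U \right)} = T \left(-1 + U\right)$
$K = 40$ ($K = -4 - -44 = -4 + 44 = 40$)
$\left(Q{\left(7,-17 \right)} + 334\right) + K = \left(7 \left(-1 - 17\right) + 334\right) + 40 = \left(7 \left(-18\right) + 334\right) + 40 = \left(-126 + 334\right) + 40 = 208 + 40 = 248$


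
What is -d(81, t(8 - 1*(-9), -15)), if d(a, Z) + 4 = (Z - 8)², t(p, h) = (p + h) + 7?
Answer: 3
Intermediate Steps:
t(p, h) = 7 + h + p (t(p, h) = (h + p) + 7 = 7 + h + p)
d(a, Z) = -4 + (-8 + Z)² (d(a, Z) = -4 + (Z - 8)² = -4 + (-8 + Z)²)
-d(81, t(8 - 1*(-9), -15)) = -(-4 + (-8 + (7 - 15 + (8 - 1*(-9))))²) = -(-4 + (-8 + (7 - 15 + (8 + 9)))²) = -(-4 + (-8 + (7 - 15 + 17))²) = -(-4 + (-8 + 9)²) = -(-4 + 1²) = -(-4 + 1) = -1*(-3) = 3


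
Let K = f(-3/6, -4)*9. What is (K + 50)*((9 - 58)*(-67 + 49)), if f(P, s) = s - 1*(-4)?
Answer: 44100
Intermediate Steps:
f(P, s) = 4 + s (f(P, s) = s + 4 = 4 + s)
K = 0 (K = (4 - 4)*9 = 0*9 = 0)
(K + 50)*((9 - 58)*(-67 + 49)) = (0 + 50)*((9 - 58)*(-67 + 49)) = 50*(-49*(-18)) = 50*882 = 44100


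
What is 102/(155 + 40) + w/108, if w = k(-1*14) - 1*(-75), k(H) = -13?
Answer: 3851/3510 ≈ 1.0972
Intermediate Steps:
w = 62 (w = -13 - 1*(-75) = -13 + 75 = 62)
102/(155 + 40) + w/108 = 102/(155 + 40) + 62/108 = 102/195 + 62*(1/108) = 102*(1/195) + 31/54 = 34/65 + 31/54 = 3851/3510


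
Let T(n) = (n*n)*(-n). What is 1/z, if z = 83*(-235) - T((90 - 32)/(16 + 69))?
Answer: -614125/11978313013 ≈ -5.1270e-5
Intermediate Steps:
T(n) = -n³ (T(n) = n²*(-n) = -n³)
z = -11978313013/614125 (z = 83*(-235) - (-1)*((90 - 32)/(16 + 69))³ = -19505 - (-1)*(58/85)³ = -19505 - (-1)*195112/614125 = -19505 - 1*(-195112/614125) = -19505 + 195112/614125 = -11978313013/614125 ≈ -19505.)
1/z = 1/(-11978313013/614125) = -614125/11978313013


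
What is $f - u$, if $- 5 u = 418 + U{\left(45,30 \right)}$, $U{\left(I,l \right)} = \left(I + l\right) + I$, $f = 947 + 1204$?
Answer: $\frac{11293}{5} \approx 2258.6$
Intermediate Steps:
$f = 2151$
$U{\left(I,l \right)} = l + 2 I$
$u = - \frac{538}{5}$ ($u = - \frac{418 + \left(30 + 2 \cdot 45\right)}{5} = - \frac{418 + \left(30 + 90\right)}{5} = - \frac{418 + 120}{5} = \left(- \frac{1}{5}\right) 538 = - \frac{538}{5} \approx -107.6$)
$f - u = 2151 - - \frac{538}{5} = 2151 + \frac{538}{5} = \frac{11293}{5}$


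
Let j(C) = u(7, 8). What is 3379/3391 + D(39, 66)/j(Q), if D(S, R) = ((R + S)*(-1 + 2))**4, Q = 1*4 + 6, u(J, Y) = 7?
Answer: 58882599004/3391 ≈ 1.7364e+7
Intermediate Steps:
Q = 10 (Q = 4 + 6 = 10)
j(C) = 7
D(S, R) = (R + S)**4 (D(S, R) = ((R + S)*1)**4 = (R + S)**4)
3379/3391 + D(39, 66)/j(Q) = 3379/3391 + (66 + 39)**4/7 = 3379*(1/3391) + 105**4*(1/7) = 3379/3391 + 121550625*(1/7) = 3379/3391 + 17364375 = 58882599004/3391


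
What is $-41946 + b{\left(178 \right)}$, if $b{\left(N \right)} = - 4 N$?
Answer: $-42658$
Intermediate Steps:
$-41946 + b{\left(178 \right)} = -41946 - 712 = -42658$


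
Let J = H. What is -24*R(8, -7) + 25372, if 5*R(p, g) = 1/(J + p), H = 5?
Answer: 1649156/65 ≈ 25372.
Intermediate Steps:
J = 5
R(p, g) = 1/(5*(5 + p))
-24*R(8, -7) + 25372 = -24/(5*(5 + 8)) + 25372 = -24/(5*13) + 25372 = -24*1/65 + 25372 = -24/65 + 25372 = 1649156/65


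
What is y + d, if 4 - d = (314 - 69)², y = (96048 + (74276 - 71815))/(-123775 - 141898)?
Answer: -693306854/11551 ≈ -60021.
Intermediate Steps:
y = -4283/11551 (y = (96048 + 2461)/(-265673) = 98509*(-1/265673) = -4283/11551 ≈ -0.37079)
d = -60021 (d = 4 - (314 - 69)² = 4 - 1*245² = 4 - 1*60025 = 4 - 60025 = -60021)
y + d = -4283/11551 - 60021 = -693306854/11551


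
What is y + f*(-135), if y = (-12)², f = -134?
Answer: 18234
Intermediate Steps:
y = 144
y + f*(-135) = 144 - 134*(-135) = 144 + 18090 = 18234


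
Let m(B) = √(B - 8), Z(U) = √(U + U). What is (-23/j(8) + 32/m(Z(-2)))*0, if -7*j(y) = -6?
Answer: 0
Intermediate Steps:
j(y) = 6/7 (j(y) = -⅐*(-6) = 6/7)
Z(U) = √2*√U (Z(U) = √(2*U) = √2*√U)
m(B) = √(-8 + B)
(-23/j(8) + 32/m(Z(-2)))*0 = (-23/6/7 + 32/(√(-8 + √2*√(-2))))*0 = (-23*7/6 + 32/(√(-8 + √2*(I*√2))))*0 = (-161/6 + 32/(√(-8 + 2*I)))*0 = (-161/6 + 32/√(-8 + 2*I))*0 = 0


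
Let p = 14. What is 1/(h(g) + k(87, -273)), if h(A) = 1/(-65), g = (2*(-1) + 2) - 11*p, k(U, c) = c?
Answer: -65/17746 ≈ -0.0036628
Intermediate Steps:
g = -154 (g = (2*(-1) + 2) - 11*14 = (-2 + 2) - 154 = 0 - 154 = -154)
h(A) = -1/65
1/(h(g) + k(87, -273)) = 1/(-1/65 - 273) = 1/(-17746/65) = -65/17746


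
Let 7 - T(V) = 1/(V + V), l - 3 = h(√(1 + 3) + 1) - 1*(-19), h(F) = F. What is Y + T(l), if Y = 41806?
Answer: 2090649/50 ≈ 41813.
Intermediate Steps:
l = 25 (l = 3 + ((√(1 + 3) + 1) - 1*(-19)) = 3 + ((√4 + 1) + 19) = 3 + ((2 + 1) + 19) = 3 + (3 + 19) = 3 + 22 = 25)
T(V) = 7 - 1/(2*V) (T(V) = 7 - 1/(V + V) = 7 - 1/(2*V))
Y + T(l) = 41806 + (7 - ½/25) = 41806 + (7 - ½*1/25) = 41806 + (7 - 1/50) = 41806 + 349/50 = 2090649/50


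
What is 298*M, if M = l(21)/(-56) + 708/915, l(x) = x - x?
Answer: 70328/305 ≈ 230.58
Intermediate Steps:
l(x) = 0
M = 236/305 (M = 0/(-56) + 708/915 = 0*(-1/56) + 708*(1/915) = 0 + 236/305 = 236/305 ≈ 0.77377)
298*M = 298*(236/305) = 70328/305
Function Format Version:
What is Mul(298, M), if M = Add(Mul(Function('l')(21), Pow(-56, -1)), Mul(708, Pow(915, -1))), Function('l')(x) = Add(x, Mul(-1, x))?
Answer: Rational(70328, 305) ≈ 230.58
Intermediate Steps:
Function('l')(x) = 0
M = Rational(236, 305) (M = Add(Mul(0, Pow(-56, -1)), Mul(708, Pow(915, -1))) = Add(Mul(0, Rational(-1, 56)), Mul(708, Rational(1, 915))) = Add(0, Rational(236, 305)) = Rational(236, 305) ≈ 0.77377)
Mul(298, M) = Mul(298, Rational(236, 305)) = Rational(70328, 305)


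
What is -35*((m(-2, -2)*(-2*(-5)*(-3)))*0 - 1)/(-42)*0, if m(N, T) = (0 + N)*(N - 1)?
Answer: 0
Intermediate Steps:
m(N, T) = N*(-1 + N)
-35*((m(-2, -2)*(-2*(-5)*(-3)))*0 - 1)/(-42)*0 = -35*(((-2*(-1 - 2))*(-2*(-5)*(-3)))*0 - 1)/(-42)*0 = -35*(((-2*(-3))*(10*(-3)))*0 - 1)*(-1)/42*0 = -35*((6*(-30))*0 - 1)*(-1)/42*0 = -35*(-180*0 - 1)*(-1)/42*0 = -35*(0 - 1)*(-1)/42*0 = -(-35)*(-1)/42*0 = -35*1/42*0 = -⅚*0 = 0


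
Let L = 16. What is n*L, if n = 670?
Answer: 10720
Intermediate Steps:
n*L = 670*16 = 10720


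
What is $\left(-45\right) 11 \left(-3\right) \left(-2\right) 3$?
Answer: $-8910$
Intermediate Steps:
$\left(-45\right) 11 \left(-3\right) \left(-2\right) 3 = - 495 \cdot 6 \cdot 3 = \left(-495\right) 18 = -8910$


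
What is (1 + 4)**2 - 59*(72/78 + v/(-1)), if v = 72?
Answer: 54841/13 ≈ 4218.5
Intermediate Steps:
(1 + 4)**2 - 59*(72/78 + v/(-1)) = (1 + 4)**2 - 59*(72/78 + 72/(-1)) = 5**2 - 59*(72*(1/78) + 72*(-1)) = 25 - 59*(12/13 - 72) = 25 - 59*(-924/13) = 25 + 54516/13 = 54841/13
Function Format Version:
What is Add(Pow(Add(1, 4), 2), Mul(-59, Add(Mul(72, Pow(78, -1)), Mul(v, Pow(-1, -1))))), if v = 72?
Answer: Rational(54841, 13) ≈ 4218.5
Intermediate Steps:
Add(Pow(Add(1, 4), 2), Mul(-59, Add(Mul(72, Pow(78, -1)), Mul(v, Pow(-1, -1))))) = Add(Pow(Add(1, 4), 2), Mul(-59, Add(Mul(72, Pow(78, -1)), Mul(72, Pow(-1, -1))))) = Add(Pow(5, 2), Mul(-59, Add(Mul(72, Rational(1, 78)), Mul(72, -1)))) = Add(25, Mul(-59, Add(Rational(12, 13), -72))) = Add(25, Mul(-59, Rational(-924, 13))) = Add(25, Rational(54516, 13)) = Rational(54841, 13)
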